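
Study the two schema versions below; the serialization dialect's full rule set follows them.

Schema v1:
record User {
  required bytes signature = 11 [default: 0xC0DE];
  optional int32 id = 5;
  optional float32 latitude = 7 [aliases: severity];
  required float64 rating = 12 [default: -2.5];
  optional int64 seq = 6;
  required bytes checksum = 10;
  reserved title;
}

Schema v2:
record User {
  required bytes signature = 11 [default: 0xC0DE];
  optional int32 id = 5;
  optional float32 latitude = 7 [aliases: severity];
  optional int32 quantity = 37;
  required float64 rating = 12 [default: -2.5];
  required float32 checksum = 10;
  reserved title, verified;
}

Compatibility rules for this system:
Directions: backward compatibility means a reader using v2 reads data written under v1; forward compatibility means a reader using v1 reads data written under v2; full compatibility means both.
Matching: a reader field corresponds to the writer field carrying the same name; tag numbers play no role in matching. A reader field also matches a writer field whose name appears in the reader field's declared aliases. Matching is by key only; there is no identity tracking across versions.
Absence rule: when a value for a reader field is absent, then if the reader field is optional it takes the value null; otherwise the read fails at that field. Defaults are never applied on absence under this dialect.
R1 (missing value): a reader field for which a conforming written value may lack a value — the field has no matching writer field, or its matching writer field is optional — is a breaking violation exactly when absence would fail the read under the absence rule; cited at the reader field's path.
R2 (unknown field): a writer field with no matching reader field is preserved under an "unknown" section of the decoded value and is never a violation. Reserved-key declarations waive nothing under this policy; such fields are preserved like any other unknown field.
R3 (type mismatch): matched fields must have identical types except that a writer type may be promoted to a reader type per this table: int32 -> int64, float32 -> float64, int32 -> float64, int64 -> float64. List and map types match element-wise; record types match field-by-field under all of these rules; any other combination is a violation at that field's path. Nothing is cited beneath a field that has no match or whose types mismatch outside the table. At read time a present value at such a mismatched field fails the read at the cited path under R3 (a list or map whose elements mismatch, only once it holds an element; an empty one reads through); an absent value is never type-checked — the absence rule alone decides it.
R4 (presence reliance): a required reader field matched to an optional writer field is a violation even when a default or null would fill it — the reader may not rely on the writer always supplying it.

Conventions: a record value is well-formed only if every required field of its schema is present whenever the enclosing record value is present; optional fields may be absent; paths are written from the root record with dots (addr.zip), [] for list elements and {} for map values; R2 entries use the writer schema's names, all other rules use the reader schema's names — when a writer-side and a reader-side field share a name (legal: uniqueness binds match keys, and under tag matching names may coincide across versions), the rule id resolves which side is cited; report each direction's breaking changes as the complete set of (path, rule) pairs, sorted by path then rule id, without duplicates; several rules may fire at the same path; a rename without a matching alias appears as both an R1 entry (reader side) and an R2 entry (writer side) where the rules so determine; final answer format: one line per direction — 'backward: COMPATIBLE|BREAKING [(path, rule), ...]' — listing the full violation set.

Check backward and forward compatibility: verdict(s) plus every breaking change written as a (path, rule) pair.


backward: BREAKING [(checksum, R3)]; forward: BREAKING [(checksum, R3)]

in User below, arrows point writer -> reader
checking backward for User: reader v2 against writer v1:
  signature: paired with writer signature (bytes -> bytes; writer required)
  id: paired with writer id (int32 -> int32; writer optional)
  latitude: paired with writer latitude (float32 -> float32; writer optional)
  no writer field matches reader quantity
  rating: paired with writer rating (float64 -> float64; writer required)
  checksum: paired with writer checksum (bytes -> float32; writer required)
  writer field seq has no reader counterpart
  R3 fires at checksum
  => backward: BREAKING (1)
checking forward for User: reader v1 against writer v2:
  signature: paired with writer signature (bytes -> bytes; writer required)
  id: paired with writer id (int32 -> int32; writer optional)
  latitude: paired with writer latitude (float32 -> float32; writer optional)
  rating: paired with writer rating (float64 -> float64; writer required)
  no writer field matches reader seq
  checksum: paired with writer checksum (float32 -> bytes; writer required)
  writer field quantity has no reader counterpart
  R3 fires at checksum
  => forward: BREAKING (1)


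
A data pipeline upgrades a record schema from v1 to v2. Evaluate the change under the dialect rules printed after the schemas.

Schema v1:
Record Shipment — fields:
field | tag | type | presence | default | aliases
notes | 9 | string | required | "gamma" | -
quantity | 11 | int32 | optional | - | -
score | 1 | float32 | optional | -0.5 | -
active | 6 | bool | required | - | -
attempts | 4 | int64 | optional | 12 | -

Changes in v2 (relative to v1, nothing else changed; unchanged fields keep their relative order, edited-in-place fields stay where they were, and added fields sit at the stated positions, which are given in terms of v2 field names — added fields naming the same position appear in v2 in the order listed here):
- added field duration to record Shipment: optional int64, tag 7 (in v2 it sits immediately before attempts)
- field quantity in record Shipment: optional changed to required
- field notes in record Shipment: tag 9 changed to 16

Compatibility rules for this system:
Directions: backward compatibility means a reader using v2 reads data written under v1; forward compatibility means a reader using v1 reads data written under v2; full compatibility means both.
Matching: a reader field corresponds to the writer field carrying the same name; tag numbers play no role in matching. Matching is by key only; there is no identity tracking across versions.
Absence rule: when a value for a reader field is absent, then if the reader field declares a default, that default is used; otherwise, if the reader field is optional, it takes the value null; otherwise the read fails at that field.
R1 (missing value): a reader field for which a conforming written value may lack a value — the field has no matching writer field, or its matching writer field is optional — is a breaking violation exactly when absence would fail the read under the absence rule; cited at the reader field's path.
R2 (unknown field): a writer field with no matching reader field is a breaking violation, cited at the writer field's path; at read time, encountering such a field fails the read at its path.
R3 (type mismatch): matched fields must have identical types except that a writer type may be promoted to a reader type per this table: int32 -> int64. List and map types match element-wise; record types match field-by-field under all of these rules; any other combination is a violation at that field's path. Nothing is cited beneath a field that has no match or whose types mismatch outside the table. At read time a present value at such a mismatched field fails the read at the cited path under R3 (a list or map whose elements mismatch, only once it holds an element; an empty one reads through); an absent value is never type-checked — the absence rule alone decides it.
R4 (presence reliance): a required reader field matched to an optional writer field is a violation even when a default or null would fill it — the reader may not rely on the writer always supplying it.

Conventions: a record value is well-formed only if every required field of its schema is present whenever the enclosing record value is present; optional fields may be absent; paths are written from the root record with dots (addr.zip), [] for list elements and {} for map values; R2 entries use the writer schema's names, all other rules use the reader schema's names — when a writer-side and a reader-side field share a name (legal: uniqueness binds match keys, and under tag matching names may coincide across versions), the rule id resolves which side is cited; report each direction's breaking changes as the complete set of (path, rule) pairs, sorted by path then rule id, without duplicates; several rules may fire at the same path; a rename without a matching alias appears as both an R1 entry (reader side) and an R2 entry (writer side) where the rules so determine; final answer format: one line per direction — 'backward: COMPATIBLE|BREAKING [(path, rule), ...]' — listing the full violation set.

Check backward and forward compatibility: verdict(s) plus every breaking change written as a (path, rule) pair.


arrows below run writer -> reader for Shipment
backward on Shipment — v2 reading data written by v1:
  notes: paired with writer notes (string -> string; writer required)
  quantity: paired with writer quantity (int32 -> int32; writer optional)
  score: paired with writer score (float32 -> float32; writer optional)
  active: paired with writer active (bool -> bool; writer required)
  no writer field matches reader duration
  attempts: paired with writer attempts (int64 -> int64; writer optional)
  rule R1 violated at quantity
  rule R4 violated at quantity
  => 2 violation(s): backward is BREAKING for Shipment
forward on Shipment — v1 reading data written by v2:
  notes: paired with writer notes (string -> string; writer required)
  quantity: paired with writer quantity (int32 -> int32; writer required)
  score: paired with writer score (float32 -> float32; writer optional)
  active: paired with writer active (bool -> bool; writer required)
  attempts: paired with writer attempts (int64 -> int64; writer optional)
  leftover writer field: duration
  rule R2 violated at duration
  => 1 violation(s): forward is BREAKING for Shipment

backward: BREAKING [(quantity, R1), (quantity, R4)]; forward: BREAKING [(duration, R2)]


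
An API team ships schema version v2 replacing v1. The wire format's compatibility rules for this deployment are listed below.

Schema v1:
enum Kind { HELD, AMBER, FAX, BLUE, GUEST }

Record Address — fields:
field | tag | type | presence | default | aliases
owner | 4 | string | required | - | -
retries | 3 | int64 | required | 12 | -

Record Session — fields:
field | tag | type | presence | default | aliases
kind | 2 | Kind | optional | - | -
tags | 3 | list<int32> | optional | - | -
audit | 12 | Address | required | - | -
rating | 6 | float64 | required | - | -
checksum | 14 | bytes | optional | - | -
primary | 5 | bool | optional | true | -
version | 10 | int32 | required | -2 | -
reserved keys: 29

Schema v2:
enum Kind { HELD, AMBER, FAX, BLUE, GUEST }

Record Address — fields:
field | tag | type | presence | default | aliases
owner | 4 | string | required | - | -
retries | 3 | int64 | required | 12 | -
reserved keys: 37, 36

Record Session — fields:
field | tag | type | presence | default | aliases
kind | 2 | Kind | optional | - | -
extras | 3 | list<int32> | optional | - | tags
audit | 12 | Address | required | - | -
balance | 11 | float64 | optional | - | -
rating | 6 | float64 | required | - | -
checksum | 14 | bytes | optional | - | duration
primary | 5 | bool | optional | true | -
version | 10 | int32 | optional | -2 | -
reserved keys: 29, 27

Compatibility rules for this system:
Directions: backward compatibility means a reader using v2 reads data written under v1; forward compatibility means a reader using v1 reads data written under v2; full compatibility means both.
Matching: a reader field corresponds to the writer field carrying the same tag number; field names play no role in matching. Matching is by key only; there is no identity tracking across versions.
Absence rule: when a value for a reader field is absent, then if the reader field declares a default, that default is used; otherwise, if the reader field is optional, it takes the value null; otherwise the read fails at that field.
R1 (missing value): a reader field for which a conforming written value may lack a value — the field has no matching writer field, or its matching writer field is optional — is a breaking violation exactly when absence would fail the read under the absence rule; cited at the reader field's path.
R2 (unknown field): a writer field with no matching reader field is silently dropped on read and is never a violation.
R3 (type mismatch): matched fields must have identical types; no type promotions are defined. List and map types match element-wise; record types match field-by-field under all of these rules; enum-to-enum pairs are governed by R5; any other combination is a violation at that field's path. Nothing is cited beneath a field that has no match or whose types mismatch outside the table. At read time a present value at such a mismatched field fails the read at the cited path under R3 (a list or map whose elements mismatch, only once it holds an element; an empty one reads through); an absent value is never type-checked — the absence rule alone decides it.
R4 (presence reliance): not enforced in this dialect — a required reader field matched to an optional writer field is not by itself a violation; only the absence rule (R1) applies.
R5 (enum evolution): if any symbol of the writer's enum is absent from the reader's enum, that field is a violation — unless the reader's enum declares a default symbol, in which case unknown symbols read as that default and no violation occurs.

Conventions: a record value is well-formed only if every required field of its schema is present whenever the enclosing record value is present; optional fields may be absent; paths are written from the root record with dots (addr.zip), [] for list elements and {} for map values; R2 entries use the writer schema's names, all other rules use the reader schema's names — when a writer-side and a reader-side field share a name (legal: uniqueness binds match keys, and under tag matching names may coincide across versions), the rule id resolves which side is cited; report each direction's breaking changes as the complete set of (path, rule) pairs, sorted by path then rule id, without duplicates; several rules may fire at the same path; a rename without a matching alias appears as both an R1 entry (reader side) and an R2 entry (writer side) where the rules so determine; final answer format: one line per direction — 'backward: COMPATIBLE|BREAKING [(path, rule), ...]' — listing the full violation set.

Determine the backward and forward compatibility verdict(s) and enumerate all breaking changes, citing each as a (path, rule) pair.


arrows below run writer -> reader for Session
checking backward for Session: reader v2 against writer v1:
  writer optional, Kind -> Kind: reader kind maps from writer kind
  writer optional, list<int32> -> list<int32>: reader extras maps from writer tags
  writer required, Address -> Address: reader audit maps from writer audit
  balance: no writer match
  writer required, float64 -> float64: reader rating maps from writer rating
  writer optional, bytes -> bytes: reader checksum maps from writer checksum
  writer optional, bool -> bool: reader primary maps from writer primary
  writer required, int32 -> int32: reader version maps from writer version
  writer required, string -> string: reader audit.owner maps from writer audit.owner
  writer required, int64 -> int64: reader audit.retries maps from writer audit.retries
  => backward verdict for Session: COMPATIBLE, no violations
checking forward for Session: reader v1 against writer v2:
  writer optional, Kind -> Kind: reader kind maps from writer kind
  writer optional, list<int32> -> list<int32>: reader tags maps from writer extras
  writer required, Address -> Address: reader audit maps from writer audit
  writer required, float64 -> float64: reader rating maps from writer rating
  writer optional, bytes -> bytes: reader checksum maps from writer checksum
  writer optional, bool -> bool: reader primary maps from writer primary
  writer optional, int32 -> int32: reader version maps from writer version
  writer balance: unknown to reader
  writer required, string -> string: reader audit.owner maps from writer audit.owner
  writer required, int64 -> int64: reader audit.retries maps from writer audit.retries
  => forward verdict for Session: COMPATIBLE, no violations

backward: COMPATIBLE []; forward: COMPATIBLE []


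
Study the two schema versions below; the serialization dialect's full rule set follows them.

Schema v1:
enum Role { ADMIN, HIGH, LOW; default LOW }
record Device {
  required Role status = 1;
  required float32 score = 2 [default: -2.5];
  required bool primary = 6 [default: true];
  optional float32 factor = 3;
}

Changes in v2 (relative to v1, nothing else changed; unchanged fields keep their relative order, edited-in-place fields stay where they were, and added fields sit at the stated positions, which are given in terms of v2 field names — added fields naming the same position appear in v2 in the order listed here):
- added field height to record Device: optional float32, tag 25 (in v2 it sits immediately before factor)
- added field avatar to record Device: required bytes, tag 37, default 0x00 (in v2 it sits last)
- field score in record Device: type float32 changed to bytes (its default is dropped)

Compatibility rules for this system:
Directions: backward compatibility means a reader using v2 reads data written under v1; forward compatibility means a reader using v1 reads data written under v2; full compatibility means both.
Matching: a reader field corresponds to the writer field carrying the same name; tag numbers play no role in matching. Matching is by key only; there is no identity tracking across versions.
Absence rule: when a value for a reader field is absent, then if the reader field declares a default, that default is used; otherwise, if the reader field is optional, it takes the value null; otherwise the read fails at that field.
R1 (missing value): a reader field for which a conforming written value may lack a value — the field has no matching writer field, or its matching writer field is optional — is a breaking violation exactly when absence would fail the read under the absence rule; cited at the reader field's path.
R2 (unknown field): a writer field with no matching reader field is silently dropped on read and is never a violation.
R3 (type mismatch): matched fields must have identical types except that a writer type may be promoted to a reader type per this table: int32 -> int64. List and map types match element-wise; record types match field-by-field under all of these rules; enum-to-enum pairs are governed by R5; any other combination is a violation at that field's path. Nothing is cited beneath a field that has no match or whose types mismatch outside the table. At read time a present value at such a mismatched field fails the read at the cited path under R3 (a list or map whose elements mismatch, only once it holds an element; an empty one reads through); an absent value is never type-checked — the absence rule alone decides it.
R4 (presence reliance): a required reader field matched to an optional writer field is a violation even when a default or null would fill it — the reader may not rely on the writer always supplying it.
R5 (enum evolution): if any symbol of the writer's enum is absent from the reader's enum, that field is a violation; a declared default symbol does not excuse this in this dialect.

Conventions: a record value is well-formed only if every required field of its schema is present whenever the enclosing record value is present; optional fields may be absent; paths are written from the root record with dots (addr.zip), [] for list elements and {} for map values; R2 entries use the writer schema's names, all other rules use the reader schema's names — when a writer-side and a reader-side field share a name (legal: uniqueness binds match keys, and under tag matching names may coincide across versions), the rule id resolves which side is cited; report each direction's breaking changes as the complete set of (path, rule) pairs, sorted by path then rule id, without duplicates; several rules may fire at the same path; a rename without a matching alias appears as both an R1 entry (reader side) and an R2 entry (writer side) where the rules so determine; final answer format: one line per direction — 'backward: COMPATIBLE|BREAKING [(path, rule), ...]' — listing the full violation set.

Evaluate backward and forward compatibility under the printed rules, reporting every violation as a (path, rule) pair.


arrows below run writer -> reader for Device
backward on Device — v2 reading data written by v1:
  writer required, Role -> Role: reader status maps from writer status
  writer required, float32 -> bytes: reader score maps from writer score
  writer required, bool -> bool: reader primary maps from writer primary
  height has no writer counterpart
  writer optional, float32 -> float32: reader factor maps from writer factor
  avatar has no writer counterpart
  violation R3 at score
  => 1 violation(s): backward is BREAKING for Device
forward on Device — v1 reading data written by v2:
  writer required, Role -> Role: reader status maps from writer status
  writer required, bytes -> float32: reader score maps from writer score
  writer required, bool -> bool: reader primary maps from writer primary
  writer optional, float32 -> float32: reader factor maps from writer factor
  height (writer side), unknown to reader
  avatar (writer side), unknown to reader
  violation R3 at score
  => 1 violation(s): forward is BREAKING for Device

backward: BREAKING [(score, R3)]; forward: BREAKING [(score, R3)]


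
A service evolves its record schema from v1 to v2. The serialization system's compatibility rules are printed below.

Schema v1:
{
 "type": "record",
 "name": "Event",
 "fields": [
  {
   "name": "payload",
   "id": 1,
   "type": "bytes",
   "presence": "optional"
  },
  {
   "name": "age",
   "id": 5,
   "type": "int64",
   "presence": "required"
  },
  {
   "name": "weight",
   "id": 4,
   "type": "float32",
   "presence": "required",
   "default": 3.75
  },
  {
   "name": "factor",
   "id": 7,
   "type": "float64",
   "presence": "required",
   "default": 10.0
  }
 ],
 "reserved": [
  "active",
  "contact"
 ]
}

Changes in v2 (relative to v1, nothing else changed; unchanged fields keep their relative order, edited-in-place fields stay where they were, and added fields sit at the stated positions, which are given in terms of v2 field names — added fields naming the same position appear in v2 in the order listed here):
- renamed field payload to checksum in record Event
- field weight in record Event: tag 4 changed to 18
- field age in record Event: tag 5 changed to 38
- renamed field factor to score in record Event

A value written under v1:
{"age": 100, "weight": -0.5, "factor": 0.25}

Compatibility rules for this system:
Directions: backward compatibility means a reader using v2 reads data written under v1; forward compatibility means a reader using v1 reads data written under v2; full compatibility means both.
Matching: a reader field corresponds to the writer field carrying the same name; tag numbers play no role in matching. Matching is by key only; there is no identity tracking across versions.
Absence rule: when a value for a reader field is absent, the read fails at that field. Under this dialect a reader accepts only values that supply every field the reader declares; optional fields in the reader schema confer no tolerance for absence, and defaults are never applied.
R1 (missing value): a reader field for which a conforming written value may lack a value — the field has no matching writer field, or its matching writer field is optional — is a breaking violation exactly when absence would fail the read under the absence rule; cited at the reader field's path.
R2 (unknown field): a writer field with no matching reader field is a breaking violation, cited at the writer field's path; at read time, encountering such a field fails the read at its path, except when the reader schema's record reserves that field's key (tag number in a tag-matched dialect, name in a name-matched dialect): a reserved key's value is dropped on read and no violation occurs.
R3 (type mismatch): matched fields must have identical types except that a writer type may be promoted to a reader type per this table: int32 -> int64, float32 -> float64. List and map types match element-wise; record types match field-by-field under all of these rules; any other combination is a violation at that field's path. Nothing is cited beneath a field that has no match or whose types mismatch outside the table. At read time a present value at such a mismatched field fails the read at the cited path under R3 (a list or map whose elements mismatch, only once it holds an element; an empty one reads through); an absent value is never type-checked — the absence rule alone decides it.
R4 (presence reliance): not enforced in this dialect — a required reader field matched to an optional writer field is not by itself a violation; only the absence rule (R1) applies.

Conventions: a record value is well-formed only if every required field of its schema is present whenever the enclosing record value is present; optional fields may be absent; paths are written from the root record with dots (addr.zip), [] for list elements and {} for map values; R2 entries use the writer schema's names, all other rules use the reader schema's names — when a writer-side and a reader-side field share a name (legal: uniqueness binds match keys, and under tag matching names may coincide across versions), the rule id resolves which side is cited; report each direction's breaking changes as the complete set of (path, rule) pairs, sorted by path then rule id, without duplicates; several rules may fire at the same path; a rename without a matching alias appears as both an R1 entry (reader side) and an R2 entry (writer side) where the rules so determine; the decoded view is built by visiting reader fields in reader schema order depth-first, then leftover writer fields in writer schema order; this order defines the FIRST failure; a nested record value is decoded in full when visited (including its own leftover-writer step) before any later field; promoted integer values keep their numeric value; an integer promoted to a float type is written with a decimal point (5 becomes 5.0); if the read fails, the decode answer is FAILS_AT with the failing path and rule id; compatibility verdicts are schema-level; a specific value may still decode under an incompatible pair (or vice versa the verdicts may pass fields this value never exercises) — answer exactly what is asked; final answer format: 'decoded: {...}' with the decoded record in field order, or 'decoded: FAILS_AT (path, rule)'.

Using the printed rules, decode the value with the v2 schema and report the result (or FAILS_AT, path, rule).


each type pair in Event: writer, then reader
migrating the Event value to v2:
  read fails at checksum under R1 (no fill)
  => FAILS_AT (checksum, R1)
the rest of the Event diff is inert for this question:
  field weight in record Event: tag 4 changed to 18 -> fires no rule on Event under this dialect and leaves the result unchanged
  field age in record Event: tag 5 changed to 38 -> fires no rule on Event under this dialect and leaves the result unchanged
  renamed field factor to score in record Event -> affects the rule determinations only; this particular Event value decodes identically

decoded: FAILS_AT (checksum, R1)


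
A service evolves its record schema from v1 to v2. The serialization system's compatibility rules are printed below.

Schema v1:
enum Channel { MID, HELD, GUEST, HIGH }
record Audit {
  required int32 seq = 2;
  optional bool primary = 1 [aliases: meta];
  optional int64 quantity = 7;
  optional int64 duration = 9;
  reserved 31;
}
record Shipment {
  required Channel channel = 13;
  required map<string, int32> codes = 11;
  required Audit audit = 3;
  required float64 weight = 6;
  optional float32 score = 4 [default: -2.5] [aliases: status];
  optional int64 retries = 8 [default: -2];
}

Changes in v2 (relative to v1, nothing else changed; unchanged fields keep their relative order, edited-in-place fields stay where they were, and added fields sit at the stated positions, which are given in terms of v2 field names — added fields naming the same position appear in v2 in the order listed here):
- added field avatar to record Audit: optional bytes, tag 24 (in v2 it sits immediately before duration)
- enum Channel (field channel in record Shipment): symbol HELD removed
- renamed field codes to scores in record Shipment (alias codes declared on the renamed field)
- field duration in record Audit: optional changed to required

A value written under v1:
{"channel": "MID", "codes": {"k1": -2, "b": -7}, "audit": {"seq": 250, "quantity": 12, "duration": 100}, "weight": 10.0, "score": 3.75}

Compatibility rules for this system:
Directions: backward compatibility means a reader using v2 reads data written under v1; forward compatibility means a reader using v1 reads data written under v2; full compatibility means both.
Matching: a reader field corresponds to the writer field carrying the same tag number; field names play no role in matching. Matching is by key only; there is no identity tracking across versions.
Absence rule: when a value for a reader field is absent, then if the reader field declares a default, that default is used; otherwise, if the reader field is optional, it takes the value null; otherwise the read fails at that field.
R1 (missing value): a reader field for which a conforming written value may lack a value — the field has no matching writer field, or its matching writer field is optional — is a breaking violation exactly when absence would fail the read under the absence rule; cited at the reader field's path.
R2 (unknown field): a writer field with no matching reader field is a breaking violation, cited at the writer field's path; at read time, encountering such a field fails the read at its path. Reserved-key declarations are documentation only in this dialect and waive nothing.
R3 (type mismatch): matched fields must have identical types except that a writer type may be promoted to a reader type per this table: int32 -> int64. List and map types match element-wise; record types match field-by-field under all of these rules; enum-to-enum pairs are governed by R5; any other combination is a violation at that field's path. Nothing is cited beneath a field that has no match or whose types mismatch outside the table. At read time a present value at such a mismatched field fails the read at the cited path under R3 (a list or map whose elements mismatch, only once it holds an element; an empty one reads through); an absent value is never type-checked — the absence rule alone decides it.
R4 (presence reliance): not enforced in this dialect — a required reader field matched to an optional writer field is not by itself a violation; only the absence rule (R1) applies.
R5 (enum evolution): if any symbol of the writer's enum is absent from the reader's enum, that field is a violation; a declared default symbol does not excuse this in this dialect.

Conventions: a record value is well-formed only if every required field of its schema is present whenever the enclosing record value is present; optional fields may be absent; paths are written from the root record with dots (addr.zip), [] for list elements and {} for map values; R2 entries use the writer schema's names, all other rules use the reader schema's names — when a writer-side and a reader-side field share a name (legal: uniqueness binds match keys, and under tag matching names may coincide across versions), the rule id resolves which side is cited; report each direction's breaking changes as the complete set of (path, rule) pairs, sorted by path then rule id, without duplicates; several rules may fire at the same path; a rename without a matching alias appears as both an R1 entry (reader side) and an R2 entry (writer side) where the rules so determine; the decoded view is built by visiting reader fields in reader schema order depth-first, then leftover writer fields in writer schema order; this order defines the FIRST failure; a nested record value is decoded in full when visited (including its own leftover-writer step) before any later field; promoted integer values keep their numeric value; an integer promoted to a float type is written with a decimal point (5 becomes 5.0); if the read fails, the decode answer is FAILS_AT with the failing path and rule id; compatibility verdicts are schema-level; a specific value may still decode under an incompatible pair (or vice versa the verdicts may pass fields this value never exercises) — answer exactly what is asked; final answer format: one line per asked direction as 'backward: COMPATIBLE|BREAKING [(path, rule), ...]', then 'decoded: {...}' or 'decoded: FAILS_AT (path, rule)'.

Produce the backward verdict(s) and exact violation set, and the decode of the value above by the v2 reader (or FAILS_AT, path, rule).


backward: BREAKING [(audit.duration, R1), (channel, R5)]; decoded: {"channel": "MID", "scores": {"k1": -2, "b": -7}, "audit": {"seq": 250, "primary": null, "quantity": 12, "avatar": null, "duration": 100}, "weight": 10.0, "score": 3.75, "retries": -2}

the writer's type comes first in each Shipment pair
checking backward for Shipment: reader v2 against writer v1:
  writer required, Channel -> Channel: reader channel maps from writer channel
  writer required, map<string, int32> -> map<string, int32>: reader scores maps from writer codes
  writer required, Audit -> Audit: reader audit maps from writer audit
  writer required, float64 -> float64: reader weight maps from writer weight
  writer optional, float32 -> float32: reader score maps from writer score
  writer optional, int64 -> int64: reader retries maps from writer retries
  writer required, int32 -> int32: reader audit.seq maps from writer audit.seq
  writer optional, bool -> bool: reader audit.primary maps from writer audit.primary
  writer optional, int64 -> int64: reader audit.quantity maps from writer audit.quantity
  audit.avatar: no writer-side match
  writer optional, int64 -> int64: reader audit.duration maps from writer audit.duration
  breaking: (audit.duration, R1)
  breaking: (channel, R5)
  => backward: BREAKING (2)
migrating the Shipment value to v2:
  channel := "MID"
  scores := {"k1": -2, "b": -7} (from writer codes)
  audit.seq := 250
  audit.primary := null (not supplied -> null)
  audit.quantity := 12
  audit.avatar := null (not supplied -> null)
  audit.duration := 100
  weight := 10.0
  score := 3.75
  retries := -2 (no value, default fills)
  => decoded: {"channel": "MID", "scores": {"k1": -2, "b": -7}, "audit": {"seq": 250, "primary": null, "quantity": 12, "avatar": null, "duration": 100}, "weight": 10.0, "score": 3.75, "retries": -2}


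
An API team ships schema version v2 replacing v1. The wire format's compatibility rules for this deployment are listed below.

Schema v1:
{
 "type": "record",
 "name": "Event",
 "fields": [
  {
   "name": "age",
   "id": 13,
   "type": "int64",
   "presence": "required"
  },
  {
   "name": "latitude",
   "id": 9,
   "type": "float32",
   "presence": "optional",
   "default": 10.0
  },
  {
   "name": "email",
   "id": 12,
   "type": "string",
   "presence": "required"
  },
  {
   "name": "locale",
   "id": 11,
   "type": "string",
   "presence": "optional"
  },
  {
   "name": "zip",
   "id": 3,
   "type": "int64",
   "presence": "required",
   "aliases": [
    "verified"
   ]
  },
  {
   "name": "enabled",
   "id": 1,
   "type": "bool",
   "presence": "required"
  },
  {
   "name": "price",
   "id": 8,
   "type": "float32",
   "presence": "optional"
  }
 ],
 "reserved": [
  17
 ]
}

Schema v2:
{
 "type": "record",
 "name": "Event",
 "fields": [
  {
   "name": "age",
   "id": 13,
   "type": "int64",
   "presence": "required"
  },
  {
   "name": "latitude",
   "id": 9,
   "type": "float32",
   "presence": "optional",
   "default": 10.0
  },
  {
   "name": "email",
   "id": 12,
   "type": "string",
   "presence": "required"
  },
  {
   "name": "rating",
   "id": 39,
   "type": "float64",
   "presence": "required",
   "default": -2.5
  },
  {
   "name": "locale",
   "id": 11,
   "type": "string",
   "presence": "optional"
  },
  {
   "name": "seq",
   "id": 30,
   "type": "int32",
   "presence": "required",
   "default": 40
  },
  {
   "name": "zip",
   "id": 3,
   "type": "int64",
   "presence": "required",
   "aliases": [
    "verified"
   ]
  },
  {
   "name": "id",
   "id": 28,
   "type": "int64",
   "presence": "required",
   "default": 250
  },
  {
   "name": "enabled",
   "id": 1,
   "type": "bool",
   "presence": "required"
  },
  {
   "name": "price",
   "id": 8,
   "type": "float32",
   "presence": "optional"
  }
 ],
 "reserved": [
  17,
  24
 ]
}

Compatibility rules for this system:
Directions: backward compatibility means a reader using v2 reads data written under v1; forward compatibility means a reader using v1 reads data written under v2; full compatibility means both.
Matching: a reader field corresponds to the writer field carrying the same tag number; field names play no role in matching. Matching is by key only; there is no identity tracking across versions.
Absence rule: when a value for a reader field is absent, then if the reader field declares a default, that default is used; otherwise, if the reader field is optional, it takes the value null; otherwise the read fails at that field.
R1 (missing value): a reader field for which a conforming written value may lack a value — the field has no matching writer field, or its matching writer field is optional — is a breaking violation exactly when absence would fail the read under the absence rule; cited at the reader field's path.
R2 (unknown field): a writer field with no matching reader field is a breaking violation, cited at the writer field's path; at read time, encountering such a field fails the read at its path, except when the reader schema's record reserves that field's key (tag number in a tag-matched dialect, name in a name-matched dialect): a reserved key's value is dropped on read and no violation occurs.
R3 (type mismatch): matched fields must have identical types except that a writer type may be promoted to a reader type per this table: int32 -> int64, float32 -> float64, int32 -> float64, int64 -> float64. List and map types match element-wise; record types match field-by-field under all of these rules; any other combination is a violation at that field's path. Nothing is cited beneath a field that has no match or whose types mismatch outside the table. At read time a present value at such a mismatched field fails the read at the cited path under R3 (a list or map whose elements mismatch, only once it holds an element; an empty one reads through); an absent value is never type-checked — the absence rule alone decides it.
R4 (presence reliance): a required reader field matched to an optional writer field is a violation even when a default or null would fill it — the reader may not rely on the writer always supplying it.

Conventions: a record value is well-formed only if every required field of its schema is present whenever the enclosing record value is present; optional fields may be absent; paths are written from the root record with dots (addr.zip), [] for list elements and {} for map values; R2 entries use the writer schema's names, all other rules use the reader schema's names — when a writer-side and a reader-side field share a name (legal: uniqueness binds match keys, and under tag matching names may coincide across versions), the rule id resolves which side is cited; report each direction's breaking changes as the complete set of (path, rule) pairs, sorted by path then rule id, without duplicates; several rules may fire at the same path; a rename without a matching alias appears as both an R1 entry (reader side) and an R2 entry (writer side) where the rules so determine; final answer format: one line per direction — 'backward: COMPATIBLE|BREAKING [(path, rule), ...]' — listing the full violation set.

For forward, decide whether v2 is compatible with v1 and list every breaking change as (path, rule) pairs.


each type pair in Event: writer, then reader
forward analysis of Event with v1 as reader and v2 as writer:
  age <- age (int64 -> int64, writer required)
  latitude <- latitude (float32 -> float32, writer optional)
  email <- email (string -> string, writer required)
  locale <- locale (string -> string, writer optional)
  zip <- zip (int64 -> int64, writer required)
  enabled <- enabled (bool -> bool, writer required)
  price <- price (float32 -> float32, writer optional)
  leftover writer field: rating
  leftover writer field: seq
  leftover writer field: id
  breaking: (id, R2)
  breaking: (rating, R2)
  breaking: (seq, R2)
  => forward: BREAKING (3)

forward: BREAKING [(id, R2), (rating, R2), (seq, R2)]
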